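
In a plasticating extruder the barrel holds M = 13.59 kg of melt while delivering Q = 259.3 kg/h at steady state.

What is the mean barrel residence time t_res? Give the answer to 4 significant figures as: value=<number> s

Convert throughput: Q = 259.3 kg/h = 259.3/3600 = 0.0720278 kg/s
t_res = M / Q_s = 13.59 / 0.0720278 = 188.677 s

value=188.7 s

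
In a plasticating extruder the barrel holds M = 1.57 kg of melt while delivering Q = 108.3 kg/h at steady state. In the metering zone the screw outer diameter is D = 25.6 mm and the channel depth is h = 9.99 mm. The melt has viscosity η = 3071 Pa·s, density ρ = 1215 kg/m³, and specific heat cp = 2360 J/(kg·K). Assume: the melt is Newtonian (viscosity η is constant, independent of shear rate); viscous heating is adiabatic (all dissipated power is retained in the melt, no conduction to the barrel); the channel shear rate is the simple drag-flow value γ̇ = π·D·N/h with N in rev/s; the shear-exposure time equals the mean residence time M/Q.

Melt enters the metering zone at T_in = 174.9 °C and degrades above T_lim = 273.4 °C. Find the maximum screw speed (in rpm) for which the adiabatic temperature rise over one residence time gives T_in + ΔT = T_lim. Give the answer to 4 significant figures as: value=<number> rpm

Q_s = Q / 3600 = 108.3 / 3600 = 0.0300833 kg/s
Mean residence time: t_res = M/Q_s = 1.57 kg / 0.0300833 kg/s = 52.1884 s
Convert to metres: D = 0.0256 m, h = 0.00999 m
Allowable rise: ΔT_a = T_lim − T_in = 273.4 − 174.9 = 98.5 K
Invert ΔT = ηγ̇²t_res/(ρcp) for γ̇: γ̇_max² = ΔT_a ρ cp / (η t_res) = 98.5·1215·2360 / (3071·52.1884) = 1762.26 s⁻²
γ̇_max = sqrt(1762.26) = 41.9793 s⁻¹
N_max = γ̇_max·h / (π·D) = 41.9793 · 0.00999 / (π · 0.0256) = 5.21448 rev/s = 312.869 rpm

value=312.9 rpm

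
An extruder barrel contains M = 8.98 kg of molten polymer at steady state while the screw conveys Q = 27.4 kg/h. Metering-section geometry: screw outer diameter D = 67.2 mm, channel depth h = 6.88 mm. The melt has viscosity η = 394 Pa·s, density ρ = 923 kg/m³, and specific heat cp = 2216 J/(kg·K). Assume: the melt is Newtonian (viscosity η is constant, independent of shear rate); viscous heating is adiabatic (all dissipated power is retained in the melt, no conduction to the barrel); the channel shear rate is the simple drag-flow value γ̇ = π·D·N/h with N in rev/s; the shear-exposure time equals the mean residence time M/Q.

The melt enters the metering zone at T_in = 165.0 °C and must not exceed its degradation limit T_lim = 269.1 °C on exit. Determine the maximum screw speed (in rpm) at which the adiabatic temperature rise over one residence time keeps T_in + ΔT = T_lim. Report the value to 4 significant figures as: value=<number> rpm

value=41.85 rpm

Throughput in SI: Q_s = 27.4 kg/h ÷ 3600 s/h = 0.00761111 kg/s
Mean residence time: t_res = M/Q_s = 8.98 kg / 0.00761111 kg/s = 1179.85 s
D = 67.2 mm = 0.0672 m;  h = 6.88 mm = 0.00688 m
ΔT_a = T_lim − T_in = 269.1 − 165.0 = 104.1 K
γ̇_max² = ΔT_a·ρ·cp/(η·t_res) = 104.1·923·2216/(394·1179.85) = 458.034 s⁻²
Take the square root: γ̇_max = √(458.034) = 21.4017 s⁻¹
Solve γ̇ = πDN/h for N: N_max = γ̇_max·h/(π·D) = 21.4017 × 0.00688 / (π × 0.0672) = 0.697458 rev/s = 41.8475 rpm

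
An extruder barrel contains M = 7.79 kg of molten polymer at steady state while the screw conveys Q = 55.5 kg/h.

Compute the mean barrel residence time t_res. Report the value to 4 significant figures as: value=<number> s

Throughput in SI: Q_s = 55.5 kg/h ÷ 3600 s/h = 0.0154167 kg/s
Mean residence time: t_res = M/Q_s = 7.79 kg / 0.0154167 kg/s = 505.297 s

value=505.3 s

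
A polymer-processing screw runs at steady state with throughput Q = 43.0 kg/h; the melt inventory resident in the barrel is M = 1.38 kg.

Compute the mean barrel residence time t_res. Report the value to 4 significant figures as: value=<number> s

Q_s = Q / 3600 = 43.0 / 3600 = 0.0119444 kg/s
t_res = M / Q_s = 1.38 / 0.0119444 = 115.535 s

value=115.5 s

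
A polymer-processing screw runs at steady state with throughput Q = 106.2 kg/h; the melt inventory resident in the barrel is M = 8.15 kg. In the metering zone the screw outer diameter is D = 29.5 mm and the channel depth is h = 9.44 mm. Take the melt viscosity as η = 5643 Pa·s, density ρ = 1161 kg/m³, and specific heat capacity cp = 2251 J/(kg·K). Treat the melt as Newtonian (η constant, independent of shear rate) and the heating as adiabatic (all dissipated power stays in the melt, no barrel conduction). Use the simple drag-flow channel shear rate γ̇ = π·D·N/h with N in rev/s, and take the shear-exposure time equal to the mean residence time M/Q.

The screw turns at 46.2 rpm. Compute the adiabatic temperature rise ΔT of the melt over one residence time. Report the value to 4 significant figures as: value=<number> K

value=34.09 K

Convert throughput: Q = 106.2 kg/h = 106.2/3600 = 0.0295 kg/s
Mean residence time: t_res = M/Q_s = 8.15 kg / 0.0295 kg/s = 276.271 s
Convert to SI: D = 0.0295 m, h = 0.00944 m, N = 46.2/60 = 0.77 rev/s
Shear rate: γ̇ = πDN/h = π·0.0295·0.77/0.00944 = 7.55946 s⁻¹
ΔT = η·γ̇²·t_res / (ρ·cp) = 5643 · (7.55946)² · 276.271 / (1161 · 2251) = 34.0894 K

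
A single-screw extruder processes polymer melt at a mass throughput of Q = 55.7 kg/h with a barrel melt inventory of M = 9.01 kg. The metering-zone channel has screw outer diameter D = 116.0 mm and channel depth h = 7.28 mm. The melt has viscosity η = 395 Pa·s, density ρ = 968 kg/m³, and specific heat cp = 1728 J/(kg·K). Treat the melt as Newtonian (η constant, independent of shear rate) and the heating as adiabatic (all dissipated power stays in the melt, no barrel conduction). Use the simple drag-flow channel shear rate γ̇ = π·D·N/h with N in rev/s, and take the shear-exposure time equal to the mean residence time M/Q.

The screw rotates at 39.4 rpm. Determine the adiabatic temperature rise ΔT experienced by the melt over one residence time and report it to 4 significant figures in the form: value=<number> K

Throughput in SI: Q_s = 55.7 kg/h ÷ 3600 s/h = 0.0154722 kg/s
t_res = M / Q_s = 9.01 / 0.0154722 = 582.334 s
D = 116.0 mm = 0.116 m;  h = 7.28 mm = 0.00728 m;  N = 39.4 rpm / 60 = 0.656667 rev/s
γ̇ = π D N / h = (π)(0.116)(0.656667) / 0.00728 = 32.8716 s⁻¹
ΔT = η·γ̇²·t_res/(ρ·cp) = [395 × 32.8716² × 582.334] / [968 × 1728] = 148.591 K

value=148.6 K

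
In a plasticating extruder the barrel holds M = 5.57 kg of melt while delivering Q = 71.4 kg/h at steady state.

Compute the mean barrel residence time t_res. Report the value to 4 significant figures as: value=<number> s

Throughput in SI: Q_s = 71.4 kg/h ÷ 3600 s/h = 0.0198333 kg/s
t_res = M / Q_s = 5.57 ÷ 0.0198333 = 280.84 s

value=280.8 s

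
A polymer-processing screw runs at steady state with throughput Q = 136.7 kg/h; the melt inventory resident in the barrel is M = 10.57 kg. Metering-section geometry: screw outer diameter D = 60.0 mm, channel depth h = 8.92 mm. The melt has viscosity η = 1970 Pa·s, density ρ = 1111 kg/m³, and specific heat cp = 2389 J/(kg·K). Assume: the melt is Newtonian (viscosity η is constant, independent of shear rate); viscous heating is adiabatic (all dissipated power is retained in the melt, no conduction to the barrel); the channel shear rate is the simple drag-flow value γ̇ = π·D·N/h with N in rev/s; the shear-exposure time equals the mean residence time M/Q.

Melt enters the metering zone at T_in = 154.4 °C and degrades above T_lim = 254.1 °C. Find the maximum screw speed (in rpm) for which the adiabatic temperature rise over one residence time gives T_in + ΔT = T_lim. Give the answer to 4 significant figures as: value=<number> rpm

value=62.37 rpm

Convert throughput: Q = 136.7 kg/h = 136.7/3600 = 0.0379722 kg/s
t_res = M / Q_s = 10.57 ÷ 0.0379722 = 278.361 s
Convert to metres: D = 0.06 m, h = 0.00892 m
ΔT_a = T_lim − T_in = 254.1 − 154.4 = 99.7 K
γ̇_max² = ΔT_a·ρ·cp / (η·t_res) = [99.7 × 1111 × 2389] / [1970 × 278.361] = 482.559 s⁻²
γ̇_max = √482.559 = 21.9672 s⁻¹
N_max = γ̇_max·h / (π·D) = 21.9672 · 0.00892 / (π · 0.06) = 1.03953 rev/s = 62.3721 rpm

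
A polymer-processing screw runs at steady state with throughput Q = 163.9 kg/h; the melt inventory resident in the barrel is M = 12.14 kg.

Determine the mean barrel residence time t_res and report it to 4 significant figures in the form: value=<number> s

Q_s = Q / 3600 = 163.9 / 3600 = 0.0455278 kg/s
Mean residence time: t_res = M/Q_s = 12.14 kg / 0.0455278 kg/s = 266.65 s

value=266.7 s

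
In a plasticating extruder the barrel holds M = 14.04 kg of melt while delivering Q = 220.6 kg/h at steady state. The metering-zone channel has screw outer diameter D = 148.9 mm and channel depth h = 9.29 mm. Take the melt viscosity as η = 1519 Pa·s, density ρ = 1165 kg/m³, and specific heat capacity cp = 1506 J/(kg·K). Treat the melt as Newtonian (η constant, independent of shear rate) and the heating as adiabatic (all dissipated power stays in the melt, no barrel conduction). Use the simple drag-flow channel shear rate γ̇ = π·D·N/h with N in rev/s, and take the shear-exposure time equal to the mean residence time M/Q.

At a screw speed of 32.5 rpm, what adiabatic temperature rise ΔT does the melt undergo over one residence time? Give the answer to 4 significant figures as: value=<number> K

value=147.6 K

Throughput in SI: Q_s = 220.6 kg/h ÷ 3600 s/h = 0.0612778 kg/s
t_res = M / Q_s = 14.04 / 0.0612778 = 229.121 s
D = 148.9 mm = 0.1489 m;  h = 9.29 mm = 0.00929 m;  N = 32.5 rpm / 60 = 0.541667 rev/s
γ̇ = π·D·N / h = π · 0.1489 · 0.541667 / 0.00929 = 27.2748 s⁻¹
ΔT = η·γ̇²·t_res / (ρ·cp) = 1519 · (27.2748)² · 229.121 / (1165 · 1506) = 147.568 K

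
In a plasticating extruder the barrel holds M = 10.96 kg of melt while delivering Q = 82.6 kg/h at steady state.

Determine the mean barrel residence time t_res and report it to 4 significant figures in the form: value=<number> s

Convert throughput: Q = 82.6 kg/h = 82.6/3600 = 0.0229444 kg/s
Mean residence time: t_res = M/Q_s = 10.96 kg / 0.0229444 kg/s = 477.676 s

value=477.7 s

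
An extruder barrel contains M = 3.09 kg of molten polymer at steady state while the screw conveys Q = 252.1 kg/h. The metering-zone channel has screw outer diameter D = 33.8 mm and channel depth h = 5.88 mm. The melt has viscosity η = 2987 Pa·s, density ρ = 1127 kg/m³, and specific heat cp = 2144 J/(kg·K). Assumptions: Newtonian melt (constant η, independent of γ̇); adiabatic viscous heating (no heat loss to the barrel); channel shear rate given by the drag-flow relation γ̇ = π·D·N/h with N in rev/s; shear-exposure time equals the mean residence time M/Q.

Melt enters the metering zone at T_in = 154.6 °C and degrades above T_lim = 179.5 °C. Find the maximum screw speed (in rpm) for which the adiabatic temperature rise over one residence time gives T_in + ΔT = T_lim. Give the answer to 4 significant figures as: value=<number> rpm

value=70.99 rpm

Throughput in SI: Q_s = 252.1 kg/h ÷ 3600 s/h = 0.0700278 kg/s
t_res = M / Q_s = 3.09 ÷ 0.0700278 = 44.1253 s
Convert to metres: D = 0.0338 m, h = 0.00588 m
Allowable rise: ΔT_a = T_lim − T_in = 179.5 − 154.6 = 24.9 K
γ̇_max² = ΔT_a·ρ·cp / (η·t_res) = [24.9 × 1127 × 2144] / [2987 × 44.1253] = 456.483 s⁻²
γ̇_max = √456.483 = 21.3655 s⁻¹
Solve γ̇ = πDN/h for N: N_max = γ̇_max·h/(π·D) = 21.3655 × 0.00588 / (π × 0.0338) = 1.1831 rev/s = 70.9863 rpm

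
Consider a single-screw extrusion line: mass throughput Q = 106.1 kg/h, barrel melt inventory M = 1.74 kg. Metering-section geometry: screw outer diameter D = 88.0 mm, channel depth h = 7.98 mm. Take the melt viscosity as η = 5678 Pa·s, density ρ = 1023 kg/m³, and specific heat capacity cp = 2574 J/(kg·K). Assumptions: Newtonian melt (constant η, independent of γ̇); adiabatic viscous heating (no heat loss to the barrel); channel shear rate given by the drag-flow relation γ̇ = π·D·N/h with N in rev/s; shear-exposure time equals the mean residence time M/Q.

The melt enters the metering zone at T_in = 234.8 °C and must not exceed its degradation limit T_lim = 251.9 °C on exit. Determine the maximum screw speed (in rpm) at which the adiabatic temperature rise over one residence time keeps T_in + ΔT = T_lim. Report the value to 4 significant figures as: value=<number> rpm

value=20.07 rpm

Q_s = Q / 3600 = 106.1 / 3600 = 0.0294722 kg/s
t_res = M / Q_s = 1.74 ÷ 0.0294722 = 59.0386 s
D = 88.0 mm = 0.088 m;  h = 7.98 mm = 0.00798 m
ΔT_a = T_lim − T_in = 251.9 °C − 234.8 °C = 17.1 K
γ̇_max² = ΔT_a·ρ·cp/(η·t_res) = 17.1·1023·2574/(5678·59.0386) = 134.322 s⁻²
Take the square root: γ̇_max = √(134.322) = 11.5898 s⁻¹
N_max = γ̇_max h / (πD) = 11.5898·0.00798/(π·0.088) = 0.334537 rev/s → ×60 = 20.0722 rpm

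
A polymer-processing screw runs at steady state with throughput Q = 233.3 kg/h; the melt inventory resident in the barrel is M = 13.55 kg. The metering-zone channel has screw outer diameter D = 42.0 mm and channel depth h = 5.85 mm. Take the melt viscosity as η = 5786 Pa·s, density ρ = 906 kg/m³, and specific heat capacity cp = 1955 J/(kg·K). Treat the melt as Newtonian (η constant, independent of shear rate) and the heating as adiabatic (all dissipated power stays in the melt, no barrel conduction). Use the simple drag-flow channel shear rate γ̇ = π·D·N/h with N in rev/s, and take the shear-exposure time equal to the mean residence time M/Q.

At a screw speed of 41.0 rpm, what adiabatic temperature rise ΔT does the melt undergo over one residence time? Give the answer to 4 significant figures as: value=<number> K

Q_s = Q / 3600 = 233.3 / 3600 = 0.0648056 kg/s
t_res = M / Q_s = 13.55 ÷ 0.0648056 = 209.087 s
Convert to SI: D = 0.042 m, h = 0.00585 m, N = 41.0/60 = 0.683333 rev/s
Shear rate: γ̇ = πDN/h = π·0.042·0.683333/0.00585 = 15.4126 s⁻¹
ΔT = η·γ̇²·t_res/(ρ·cp) = [5786 × 15.4126² × 209.087] / [906 × 1955] = 162.249 K

value=162.2 K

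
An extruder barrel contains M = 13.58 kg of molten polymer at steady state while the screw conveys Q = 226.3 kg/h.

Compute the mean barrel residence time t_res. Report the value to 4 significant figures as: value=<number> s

value=216.0 s

Q_s = Q / 3600 = 226.3 / 3600 = 0.0628611 kg/s
t_res = M / Q_s = 13.58 / 0.0628611 = 216.032 s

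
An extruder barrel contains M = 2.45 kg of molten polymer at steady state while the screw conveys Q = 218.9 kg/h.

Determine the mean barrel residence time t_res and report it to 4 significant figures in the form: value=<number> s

value=40.29 s

Q_s = Q / 3600 = 218.9 / 3600 = 0.0608056 kg/s
Mean residence time: t_res = M/Q_s = 2.45 kg / 0.0608056 kg/s = 40.2924 s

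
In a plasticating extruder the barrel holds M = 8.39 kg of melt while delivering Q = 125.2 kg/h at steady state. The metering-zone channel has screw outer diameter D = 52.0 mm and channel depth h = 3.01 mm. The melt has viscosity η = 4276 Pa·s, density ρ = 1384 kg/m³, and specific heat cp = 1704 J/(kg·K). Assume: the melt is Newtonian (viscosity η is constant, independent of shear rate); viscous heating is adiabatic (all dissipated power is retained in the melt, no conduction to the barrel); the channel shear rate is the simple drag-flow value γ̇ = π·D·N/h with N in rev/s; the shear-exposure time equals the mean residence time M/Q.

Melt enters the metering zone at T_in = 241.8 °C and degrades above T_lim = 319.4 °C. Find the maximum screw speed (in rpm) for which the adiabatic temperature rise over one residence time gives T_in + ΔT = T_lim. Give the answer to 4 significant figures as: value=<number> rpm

Convert throughput: Q = 125.2 kg/h = 125.2/3600 = 0.0347778 kg/s
t_res = M / Q_s = 8.39 ÷ 0.0347778 = 241.246 s
D = 52.0 mm = 0.052 m;  h = 3.01 mm = 0.00301 m
ΔT_a = T_lim − T_in = 319.4 − 241.8 = 77.6 K
γ̇_max² = ΔT_a·ρ·cp/(η·t_res) = 77.6·1384·1704/(4276·241.246) = 177.407 s⁻²
Take the square root: γ̇_max = √(177.407) = 13.3194 s⁻¹
Solve γ̇ = πDN/h for N: N_max = γ̇_max·h/(π·D) = 13.3194 × 0.00301 / (π × 0.052) = 0.245413 rev/s = 14.7248 rpm

value=14.72 rpm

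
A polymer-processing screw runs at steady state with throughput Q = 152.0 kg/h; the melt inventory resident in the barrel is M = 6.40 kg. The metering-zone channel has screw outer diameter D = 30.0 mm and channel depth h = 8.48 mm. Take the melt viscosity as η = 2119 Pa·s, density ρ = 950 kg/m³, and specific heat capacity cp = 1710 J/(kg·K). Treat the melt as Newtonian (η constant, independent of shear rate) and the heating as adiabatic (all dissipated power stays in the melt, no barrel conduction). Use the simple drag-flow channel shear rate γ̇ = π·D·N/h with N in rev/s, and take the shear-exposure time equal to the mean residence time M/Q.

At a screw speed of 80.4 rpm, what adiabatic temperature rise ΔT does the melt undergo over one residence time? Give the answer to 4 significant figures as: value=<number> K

value=43.85 K

Throughput in SI: Q_s = 152.0 kg/h ÷ 3600 s/h = 0.0422222 kg/s
Mean residence time: t_res = M/Q_s = 6.40 kg / 0.0422222 kg/s = 151.579 s
Geometry in metres: D = 30.0 mm → 0.03 m, h = 8.48 mm → 0.00848 m; screw speed N = 80.4 rpm = 1.34 rev/s
γ̇ = π D N / h = (π)(0.03)(1.34) / 0.00848 = 14.8929 s⁻¹
Adiabatic rise: ΔT = η γ̇² t_res / (ρ cp) = 2119·(14.8929)²·151.579 / (950·1710) = 43.8541 K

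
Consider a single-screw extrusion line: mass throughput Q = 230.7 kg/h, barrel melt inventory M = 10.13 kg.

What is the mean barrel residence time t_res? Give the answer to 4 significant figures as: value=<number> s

Convert throughput: Q = 230.7 kg/h = 230.7/3600 = 0.0640833 kg/s
Mean residence time: t_res = M/Q_s = 10.13 kg / 0.0640833 kg/s = 158.075 s

value=158.1 s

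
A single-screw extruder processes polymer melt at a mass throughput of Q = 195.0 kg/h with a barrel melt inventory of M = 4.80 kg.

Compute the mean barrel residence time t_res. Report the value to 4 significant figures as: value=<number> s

value=88.62 s

Throughput in SI: Q_s = 195.0 kg/h ÷ 3600 s/h = 0.0541667 kg/s
t_res = M / Q_s = 4.80 / 0.0541667 = 88.6154 s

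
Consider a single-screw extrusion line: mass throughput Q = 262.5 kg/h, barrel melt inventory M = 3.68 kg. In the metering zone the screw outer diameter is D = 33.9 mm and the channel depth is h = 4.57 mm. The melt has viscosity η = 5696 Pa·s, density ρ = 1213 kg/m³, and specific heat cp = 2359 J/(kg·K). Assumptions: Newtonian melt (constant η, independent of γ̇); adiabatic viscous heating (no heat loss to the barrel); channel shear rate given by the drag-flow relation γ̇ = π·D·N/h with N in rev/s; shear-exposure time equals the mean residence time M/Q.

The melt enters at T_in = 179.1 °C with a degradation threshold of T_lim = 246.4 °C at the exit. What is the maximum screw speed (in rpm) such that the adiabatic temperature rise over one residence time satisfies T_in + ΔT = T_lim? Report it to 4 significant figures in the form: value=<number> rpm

Convert throughput: Q = 262.5 kg/h = 262.5/3600 = 0.0729167 kg/s
t_res = M / Q_s = 3.68 ÷ 0.0729167 = 50.4686 s
D = 33.9 mm = 0.0339 m;  h = 4.57 mm = 0.00457 m
Allowable rise: ΔT_a = T_lim − T_in = 246.4 − 179.1 = 67.3 K
Invert ΔT = ηγ̇²t_res/(ρcp) for γ̇: γ̇_max² = ΔT_a ρ cp / (η t_res) = 67.3·1213·2359 / (5696·50.4686) = 669.904 s⁻²
γ̇_max = √669.904 = 25.8825 s⁻¹
N_max = γ̇_max·h / (π·D) = 25.8825 · 0.00457 / (π · 0.0339) = 1.11064 rev/s = 66.6384 rpm

value=66.64 rpm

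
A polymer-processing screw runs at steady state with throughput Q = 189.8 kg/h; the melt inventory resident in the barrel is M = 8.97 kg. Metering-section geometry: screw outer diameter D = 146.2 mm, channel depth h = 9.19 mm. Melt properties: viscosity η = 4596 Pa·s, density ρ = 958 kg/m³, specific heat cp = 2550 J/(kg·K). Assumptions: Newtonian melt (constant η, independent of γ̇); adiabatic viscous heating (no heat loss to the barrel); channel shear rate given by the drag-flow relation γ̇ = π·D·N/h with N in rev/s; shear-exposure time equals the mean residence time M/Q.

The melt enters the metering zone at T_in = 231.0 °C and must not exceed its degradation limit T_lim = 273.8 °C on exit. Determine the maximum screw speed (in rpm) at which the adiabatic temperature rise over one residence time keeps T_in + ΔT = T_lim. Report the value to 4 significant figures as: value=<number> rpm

Q_s = Q / 3600 = 189.8 / 3600 = 0.0527222 kg/s
t_res = M / Q_s = 8.97 ÷ 0.0527222 = 170.137 s
Geometry in SI: D = 146.2 mm → 0.1462 m, h = 9.19 mm → 0.00919 m
ΔT_a = T_lim − T_in = 273.8 °C − 231.0 °C = 42.8 K
Invert ΔT = ηγ̇²t_res/(ρcp) for γ̇: γ̇_max² = ΔT_a ρ cp / (η t_res) = 42.8·958·2550 / (4596·170.137) = 133.712 s⁻²
γ̇_max = sqrt(133.712) = 11.5634 s⁻¹
N_max = γ̇_max·h / (π·D) = 11.5634 · 0.00919 / (π · 0.1462) = 0.231368 rev/s = 13.8821 rpm

value=13.88 rpm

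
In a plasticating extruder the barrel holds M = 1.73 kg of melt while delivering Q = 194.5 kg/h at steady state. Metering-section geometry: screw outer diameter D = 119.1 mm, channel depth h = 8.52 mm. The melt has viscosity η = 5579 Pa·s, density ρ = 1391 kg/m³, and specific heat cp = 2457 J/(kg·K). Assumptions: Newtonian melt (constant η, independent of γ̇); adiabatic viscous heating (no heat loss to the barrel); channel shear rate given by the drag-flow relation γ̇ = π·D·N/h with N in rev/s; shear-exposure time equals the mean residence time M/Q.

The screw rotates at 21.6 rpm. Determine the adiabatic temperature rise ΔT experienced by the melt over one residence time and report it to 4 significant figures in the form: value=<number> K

value=13.06 K

Throughput in SI: Q_s = 194.5 kg/h ÷ 3600 s/h = 0.0540278 kg/s
t_res = M / Q_s = 1.73 / 0.0540278 = 32.0206 s
Geometry in metres: D = 119.1 mm → 0.1191 m, h = 8.52 mm → 0.00852 m; screw speed N = 21.6 rpm = 0.36 rev/s
γ̇ = π D N / h = (π)(0.1191)(0.36) / 0.00852 = 15.8097 s⁻¹
Adiabatic rise: ΔT = η γ̇² t_res / (ρ cp) = 5579·(15.8097)²·32.0206 / (1391·2457) = 13.0648 K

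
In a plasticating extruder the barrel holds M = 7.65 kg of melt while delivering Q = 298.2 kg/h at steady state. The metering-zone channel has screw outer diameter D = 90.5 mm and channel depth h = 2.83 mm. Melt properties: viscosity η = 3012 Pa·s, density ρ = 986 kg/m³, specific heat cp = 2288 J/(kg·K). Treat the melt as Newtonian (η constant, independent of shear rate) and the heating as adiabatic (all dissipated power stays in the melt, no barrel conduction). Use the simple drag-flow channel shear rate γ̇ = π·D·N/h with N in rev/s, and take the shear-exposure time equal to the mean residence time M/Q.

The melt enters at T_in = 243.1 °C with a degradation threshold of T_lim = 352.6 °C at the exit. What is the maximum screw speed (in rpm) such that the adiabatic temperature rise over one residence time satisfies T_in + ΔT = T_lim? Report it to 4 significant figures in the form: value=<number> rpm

value=17.80 rpm

Convert throughput: Q = 298.2 kg/h = 298.2/3600 = 0.0828333 kg/s
t_res = M / Q_s = 7.65 ÷ 0.0828333 = 92.3541 s
Convert to metres: D = 0.0905 m, h = 0.00283 m
Allowable rise: ΔT_a = T_lim − T_in = 352.6 − 243.1 = 109.5 K
γ̇_max² = ΔT_a·ρ·cp/(η·t_res) = 109.5·986·2288/(3012·92.3541) = 888.047 s⁻²
γ̇_max = √888.047 = 29.8001 s⁻¹
N_max = γ̇_max h / (πD) = 29.8001·0.00283/(π·0.0905) = 0.296624 rev/s → ×60 = 17.7974 rpm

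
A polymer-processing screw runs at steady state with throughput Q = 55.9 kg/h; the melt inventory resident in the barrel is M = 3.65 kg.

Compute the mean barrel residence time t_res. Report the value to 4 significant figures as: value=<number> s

Throughput in SI: Q_s = 55.9 kg/h ÷ 3600 s/h = 0.0155278 kg/s
Mean residence time: t_res = M/Q_s = 3.65 kg / 0.0155278 kg/s = 235.063 s

value=235.1 s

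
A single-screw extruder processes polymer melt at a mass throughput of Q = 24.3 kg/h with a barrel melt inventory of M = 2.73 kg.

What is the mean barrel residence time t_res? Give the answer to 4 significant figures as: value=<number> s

Convert throughput: Q = 24.3 kg/h = 24.3/3600 = 0.00675 kg/s
t_res = M / Q_s = 2.73 ÷ 0.00675 = 404.444 s

value=404.4 s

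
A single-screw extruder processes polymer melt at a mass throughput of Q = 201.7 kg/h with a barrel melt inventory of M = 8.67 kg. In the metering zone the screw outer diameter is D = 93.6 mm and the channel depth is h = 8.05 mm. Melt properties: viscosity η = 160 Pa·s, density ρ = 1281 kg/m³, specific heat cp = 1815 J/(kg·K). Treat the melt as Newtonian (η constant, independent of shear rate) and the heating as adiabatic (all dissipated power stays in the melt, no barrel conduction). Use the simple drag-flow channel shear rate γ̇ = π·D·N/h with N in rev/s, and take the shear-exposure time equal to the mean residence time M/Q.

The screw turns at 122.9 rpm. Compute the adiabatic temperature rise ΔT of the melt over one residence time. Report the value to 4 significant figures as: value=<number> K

Q_s = Q / 3600 = 201.7 / 3600 = 0.0560278 kg/s
Mean residence time: t_res = M/Q_s = 8.67 kg / 0.0560278 kg/s = 154.745 s
Geometry in metres: D = 93.6 mm → 0.0936 m, h = 8.05 mm → 0.00805 m; screw speed N = 122.9 rpm = 2.04833 rev/s
γ̇ = π D N / h = (π)(0.0936)(2.04833) / 0.00805 = 74.8222 s⁻¹
Adiabatic rise: ΔT = η γ̇² t_res / (ρ cp) = 160·(74.8222)²·154.745 / (1281·1815) = 59.6171 K

value=59.62 K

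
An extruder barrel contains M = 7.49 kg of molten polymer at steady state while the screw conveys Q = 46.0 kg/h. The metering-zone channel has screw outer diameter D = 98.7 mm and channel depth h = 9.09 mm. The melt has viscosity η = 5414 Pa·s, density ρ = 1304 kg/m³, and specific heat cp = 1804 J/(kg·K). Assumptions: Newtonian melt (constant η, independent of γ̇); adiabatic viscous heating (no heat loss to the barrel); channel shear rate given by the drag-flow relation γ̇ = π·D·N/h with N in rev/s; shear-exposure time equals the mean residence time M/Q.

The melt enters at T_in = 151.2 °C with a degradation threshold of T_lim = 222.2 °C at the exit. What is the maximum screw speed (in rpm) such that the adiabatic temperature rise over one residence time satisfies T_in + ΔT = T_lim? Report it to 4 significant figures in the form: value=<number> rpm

value=12.76 rpm

Throughput in SI: Q_s = 46.0 kg/h ÷ 3600 s/h = 0.0127778 kg/s
Mean residence time: t_res = M/Q_s = 7.49 kg / 0.0127778 kg/s = 586.174 s
Geometry in SI: D = 98.7 mm → 0.0987 m, h = 9.09 mm → 0.00909 m
Allowable rise: ΔT_a = T_lim − T_in = 222.2 − 151.2 = 71 K
γ̇_max² = ΔT_a·ρ·cp / (η·t_res) = [71 × 1304 × 1804] / [5414 × 586.174] = 52.6293 s⁻²
Take the square root: γ̇_max = √(52.6293) = 7.25461 s⁻¹
Solve γ̇ = πDN/h for N: N_max = γ̇_max·h/(π·D) = 7.25461 × 0.00909 / (π × 0.0987) = 0.212672 rev/s = 12.7603 rpm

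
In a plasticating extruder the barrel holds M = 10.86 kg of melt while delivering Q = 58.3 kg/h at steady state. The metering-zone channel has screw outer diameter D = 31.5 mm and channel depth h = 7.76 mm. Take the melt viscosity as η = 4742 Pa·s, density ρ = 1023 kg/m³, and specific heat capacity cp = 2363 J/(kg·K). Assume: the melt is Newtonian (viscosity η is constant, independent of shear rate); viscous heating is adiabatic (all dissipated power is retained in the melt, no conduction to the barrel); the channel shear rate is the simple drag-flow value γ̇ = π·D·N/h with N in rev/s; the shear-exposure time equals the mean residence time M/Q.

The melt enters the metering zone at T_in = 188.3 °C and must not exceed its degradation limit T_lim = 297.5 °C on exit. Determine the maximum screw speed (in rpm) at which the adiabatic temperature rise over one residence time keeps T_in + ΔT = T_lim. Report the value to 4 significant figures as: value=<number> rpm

Q_s = Q / 3600 = 58.3 / 3600 = 0.0161944 kg/s
Mean residence time: t_res = M/Q_s = 10.86 kg / 0.0161944 kg/s = 670.6 s
Convert to metres: D = 0.0315 m, h = 0.00776 m
ΔT_a = T_lim − T_in = 297.5 °C − 188.3 °C = 109.2 K
γ̇_max² = ΔT_a·ρ·cp / (η·t_res) = [109.2 × 1023 × 2363] / [4742 × 670.6] = 83.0112 s⁻²
γ̇_max = sqrt(83.0112) = 9.11105 s⁻¹
N_max = γ̇_max h / (πD) = 9.11105·0.00776/(π·0.0315) = 0.714446 rev/s → ×60 = 42.8668 rpm

value=42.87 rpm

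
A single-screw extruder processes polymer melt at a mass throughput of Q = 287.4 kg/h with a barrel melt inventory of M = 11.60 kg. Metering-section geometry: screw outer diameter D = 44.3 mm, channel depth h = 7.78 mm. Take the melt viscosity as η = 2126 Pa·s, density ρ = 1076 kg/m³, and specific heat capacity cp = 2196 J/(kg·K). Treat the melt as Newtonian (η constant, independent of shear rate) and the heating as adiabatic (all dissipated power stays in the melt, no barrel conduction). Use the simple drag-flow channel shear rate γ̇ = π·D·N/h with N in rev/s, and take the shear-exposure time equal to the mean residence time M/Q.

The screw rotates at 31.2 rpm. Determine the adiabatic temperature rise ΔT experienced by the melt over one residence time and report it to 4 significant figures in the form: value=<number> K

value=11.31 K

Q_s = Q / 3600 = 287.4 / 3600 = 0.0798333 kg/s
Mean residence time: t_res = M/Q_s = 11.60 kg / 0.0798333 kg/s = 145.303 s
D = 44.3 mm = 0.0443 m;  h = 7.78 mm = 0.00778 m;  N = 31.2 rpm / 60 = 0.52 rev/s
γ̇ = π D N / h = (π)(0.0443)(0.52) / 0.00778 = 9.30202 s⁻¹
ΔT = η·γ̇²·t_res / (ρ·cp) = 2126 · (9.30202)² · 145.303 / (1076 · 2196) = 11.3122 K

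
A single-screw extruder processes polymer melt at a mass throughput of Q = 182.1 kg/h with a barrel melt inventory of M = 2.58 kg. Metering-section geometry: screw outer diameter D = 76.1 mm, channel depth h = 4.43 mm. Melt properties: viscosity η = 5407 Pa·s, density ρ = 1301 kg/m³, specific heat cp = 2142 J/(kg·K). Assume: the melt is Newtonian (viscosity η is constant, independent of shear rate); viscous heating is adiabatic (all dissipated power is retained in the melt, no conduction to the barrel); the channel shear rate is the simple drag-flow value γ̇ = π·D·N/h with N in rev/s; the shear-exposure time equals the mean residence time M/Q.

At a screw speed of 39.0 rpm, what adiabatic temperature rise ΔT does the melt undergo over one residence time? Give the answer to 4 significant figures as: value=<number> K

Convert throughput: Q = 182.1 kg/h = 182.1/3600 = 0.0505833 kg/s
t_res = M / Q_s = 2.58 ÷ 0.0505833 = 51.0049 s
D = 76.1 mm = 0.0761 m;  h = 4.43 mm = 0.00443 m;  N = 39.0 rpm / 60 = 0.65 rev/s
γ̇ = π D N / h = (π)(0.0761)(0.65) / 0.00443 = 35.0788 s⁻¹
ΔT = η·γ̇²·t_res/(ρ·cp) = [5407 × 35.0788² × 51.0049] / [1301 × 2142] = 121.776 K

value=121.8 K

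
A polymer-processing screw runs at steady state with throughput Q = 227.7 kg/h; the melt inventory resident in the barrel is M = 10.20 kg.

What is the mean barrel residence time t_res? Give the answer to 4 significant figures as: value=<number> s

Convert throughput: Q = 227.7 kg/h = 227.7/3600 = 0.06325 kg/s
t_res = M / Q_s = 10.20 ÷ 0.06325 = 161.265 s

value=161.3 s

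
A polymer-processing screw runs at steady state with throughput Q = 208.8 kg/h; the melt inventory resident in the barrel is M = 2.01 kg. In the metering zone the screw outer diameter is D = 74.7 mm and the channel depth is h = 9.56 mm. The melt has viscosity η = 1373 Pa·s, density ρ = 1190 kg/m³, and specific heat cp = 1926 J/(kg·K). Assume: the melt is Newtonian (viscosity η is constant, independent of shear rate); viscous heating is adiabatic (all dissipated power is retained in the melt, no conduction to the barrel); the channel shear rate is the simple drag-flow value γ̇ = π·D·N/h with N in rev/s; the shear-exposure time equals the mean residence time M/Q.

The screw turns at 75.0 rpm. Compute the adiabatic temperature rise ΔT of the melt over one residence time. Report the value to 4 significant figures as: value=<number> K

Throughput in SI: Q_s = 208.8 kg/h ÷ 3600 s/h = 0.058 kg/s
t_res = M / Q_s = 2.01 / 0.058 = 34.6552 s
Convert to SI: D = 0.0747 m, h = 0.00956 m, N = 75.0/60 = 1.25 rev/s
γ̇ = π D N / h = (π)(0.0747)(1.25) / 0.00956 = 30.6848 s⁻¹
Adiabatic rise: ΔT = η γ̇² t_res / (ρ cp) = 1373·(30.6848)²·34.6552 / (1190·1926) = 19.547 K

value=19.55 K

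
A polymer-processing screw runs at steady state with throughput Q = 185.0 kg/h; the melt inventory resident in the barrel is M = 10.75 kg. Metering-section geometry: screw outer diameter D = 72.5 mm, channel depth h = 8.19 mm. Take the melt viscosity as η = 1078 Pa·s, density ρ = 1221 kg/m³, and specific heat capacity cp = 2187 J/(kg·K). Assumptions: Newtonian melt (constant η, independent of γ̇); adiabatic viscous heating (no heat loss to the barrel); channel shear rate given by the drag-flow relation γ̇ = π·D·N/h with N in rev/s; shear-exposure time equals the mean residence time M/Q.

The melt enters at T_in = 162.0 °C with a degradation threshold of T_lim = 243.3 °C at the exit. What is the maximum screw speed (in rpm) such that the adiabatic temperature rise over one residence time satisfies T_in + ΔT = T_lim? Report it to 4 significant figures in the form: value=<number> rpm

value=66.94 rpm

Throughput in SI: Q_s = 185.0 kg/h ÷ 3600 s/h = 0.0513889 kg/s
t_res = M / Q_s = 10.75 / 0.0513889 = 209.189 s
D = 72.5 mm = 0.0725 m;  h = 8.19 mm = 0.00819 m
ΔT_a = T_lim − T_in = 243.3 − 162.0 = 81.3 K
γ̇_max² = ΔT_a·ρ·cp / (η·t_res) = [81.3 × 1221 × 2187] / [1078 × 209.189] = 962.713 s⁻²
Take the square root: γ̇_max = √(962.713) = 31.0276 s⁻¹
N_max = γ̇_max·h / (π·D) = 31.0276 · 0.00819 / (π · 0.0725) = 1.11569 rev/s = 66.9416 rpm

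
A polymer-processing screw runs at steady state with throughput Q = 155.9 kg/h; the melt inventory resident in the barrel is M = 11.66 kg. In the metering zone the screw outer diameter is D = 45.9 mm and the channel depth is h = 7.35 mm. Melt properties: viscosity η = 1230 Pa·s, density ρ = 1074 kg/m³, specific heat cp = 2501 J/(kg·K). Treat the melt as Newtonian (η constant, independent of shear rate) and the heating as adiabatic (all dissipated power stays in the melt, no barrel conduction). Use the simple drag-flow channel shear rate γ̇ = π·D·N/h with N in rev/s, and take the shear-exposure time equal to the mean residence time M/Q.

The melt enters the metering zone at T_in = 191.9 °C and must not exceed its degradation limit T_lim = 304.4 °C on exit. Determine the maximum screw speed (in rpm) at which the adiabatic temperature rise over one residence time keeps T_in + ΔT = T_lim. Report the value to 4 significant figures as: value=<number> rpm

Throughput in SI: Q_s = 155.9 kg/h ÷ 3600 s/h = 0.0433056 kg/s
t_res = M / Q_s = 11.66 / 0.0433056 = 269.25 s
D = 45.9 mm = 0.0459 m;  h = 7.35 mm = 0.00735 m
ΔT_a = T_lim − T_in = 304.4 °C − 191.9 °C = 112.5 K
γ̇_max² = ΔT_a·ρ·cp/(η·t_res) = 112.5·1074·2501/(1230·269.25) = 912.453 s⁻²
γ̇_max = sqrt(912.453) = 30.2068 s⁻¹
N_max = γ̇_max·h / (π·D) = 30.2068 · 0.00735 / (π · 0.0459) = 1.53968 rev/s = 92.3807 rpm

value=92.38 rpm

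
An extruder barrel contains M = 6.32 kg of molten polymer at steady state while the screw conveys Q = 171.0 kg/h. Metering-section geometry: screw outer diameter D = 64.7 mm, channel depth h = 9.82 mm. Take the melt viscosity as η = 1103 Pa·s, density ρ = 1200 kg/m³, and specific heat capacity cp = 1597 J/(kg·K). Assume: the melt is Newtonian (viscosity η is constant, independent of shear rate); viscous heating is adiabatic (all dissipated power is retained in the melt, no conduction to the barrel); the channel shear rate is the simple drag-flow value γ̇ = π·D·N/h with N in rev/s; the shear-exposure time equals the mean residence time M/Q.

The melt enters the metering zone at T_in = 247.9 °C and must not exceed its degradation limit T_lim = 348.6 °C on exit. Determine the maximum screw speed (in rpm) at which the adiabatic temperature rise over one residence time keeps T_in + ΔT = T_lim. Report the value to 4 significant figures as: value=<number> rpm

Throughput in SI: Q_s = 171.0 kg/h ÷ 3600 s/h = 0.0475 kg/s
Mean residence time: t_res = M/Q_s = 6.32 kg / 0.0475 kg/s = 133.053 s
Geometry in SI: D = 64.7 mm → 0.0647 m, h = 9.82 mm → 0.00982 m
ΔT_a = T_lim − T_in = 348.6 − 247.9 = 100.7 K
γ̇_max² = ΔT_a·ρ·cp/(η·t_res) = 100.7·1200·1597/(1103·133.053) = 1314.97 s⁻²
γ̇_max = √1314.97 = 36.2625 s⁻¹
N_max = γ̇_max h / (πD) = 36.2625·0.00982/(π·0.0647) = 1.75193 rev/s → ×60 = 105.116 rpm

value=105.1 rpm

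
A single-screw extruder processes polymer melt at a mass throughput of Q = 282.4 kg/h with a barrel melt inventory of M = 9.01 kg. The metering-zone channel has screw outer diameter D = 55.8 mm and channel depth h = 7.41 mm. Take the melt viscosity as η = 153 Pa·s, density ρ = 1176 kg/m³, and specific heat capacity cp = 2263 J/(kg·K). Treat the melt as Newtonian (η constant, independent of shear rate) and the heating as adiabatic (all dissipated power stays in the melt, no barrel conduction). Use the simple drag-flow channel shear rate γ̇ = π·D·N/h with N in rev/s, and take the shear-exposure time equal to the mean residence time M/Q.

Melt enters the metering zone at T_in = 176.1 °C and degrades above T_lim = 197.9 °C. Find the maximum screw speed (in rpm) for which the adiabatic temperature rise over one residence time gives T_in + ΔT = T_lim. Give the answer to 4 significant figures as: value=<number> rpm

value=145.7 rpm

Convert throughput: Q = 282.4 kg/h = 282.4/3600 = 0.0784444 kg/s
t_res = M / Q_s = 9.01 / 0.0784444 = 114.858 s
D = 55.8 mm = 0.0558 m;  h = 7.41 mm = 0.00741 m
Allowable rise: ΔT_a = T_lim − T_in = 197.9 − 176.1 = 21.8 K
γ̇_max² = ΔT_a·ρ·cp/(η·t_res) = 21.8·1176·2263/(153·114.858) = 3301.37 s⁻²
γ̇_max = sqrt(3301.37) = 57.4576 s⁻¹
N_max = γ̇_max·h / (π·D) = 57.4576 · 0.00741 / (π · 0.0558) = 2.42874 rev/s = 145.724 rpm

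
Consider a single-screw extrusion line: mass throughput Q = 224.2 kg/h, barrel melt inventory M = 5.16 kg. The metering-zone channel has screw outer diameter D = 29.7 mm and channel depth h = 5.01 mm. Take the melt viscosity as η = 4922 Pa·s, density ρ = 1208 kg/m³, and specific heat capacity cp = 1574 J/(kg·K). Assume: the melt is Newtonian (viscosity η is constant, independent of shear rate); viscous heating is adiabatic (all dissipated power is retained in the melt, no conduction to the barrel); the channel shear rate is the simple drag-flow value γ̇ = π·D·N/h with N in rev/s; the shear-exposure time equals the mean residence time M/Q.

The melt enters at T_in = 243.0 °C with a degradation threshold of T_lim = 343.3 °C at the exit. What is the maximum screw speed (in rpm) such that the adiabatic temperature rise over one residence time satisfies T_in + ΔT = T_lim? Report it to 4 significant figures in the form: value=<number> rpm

Convert throughput: Q = 224.2 kg/h = 224.2/3600 = 0.0622778 kg/s
Mean residence time: t_res = M/Q_s = 5.16 kg / 0.0622778 kg/s = 82.8546 s
Geometry in SI: D = 29.7 mm → 0.0297 m, h = 5.01 mm → 0.00501 m
ΔT_a = T_lim − T_in = 343.3 °C − 243.0 °C = 100.3 K
γ̇_max² = ΔT_a·ρ·cp/(η·t_res) = 100.3·1208·1574/(4922·82.8546) = 467.643 s⁻²
Take the square root: γ̇_max = √(467.643) = 21.6251 s⁻¹
N_max = γ̇_max·h / (π·D) = 21.6251 · 0.00501 / (π · 0.0297) = 1.16115 rev/s = 69.669 rpm

value=69.67 rpm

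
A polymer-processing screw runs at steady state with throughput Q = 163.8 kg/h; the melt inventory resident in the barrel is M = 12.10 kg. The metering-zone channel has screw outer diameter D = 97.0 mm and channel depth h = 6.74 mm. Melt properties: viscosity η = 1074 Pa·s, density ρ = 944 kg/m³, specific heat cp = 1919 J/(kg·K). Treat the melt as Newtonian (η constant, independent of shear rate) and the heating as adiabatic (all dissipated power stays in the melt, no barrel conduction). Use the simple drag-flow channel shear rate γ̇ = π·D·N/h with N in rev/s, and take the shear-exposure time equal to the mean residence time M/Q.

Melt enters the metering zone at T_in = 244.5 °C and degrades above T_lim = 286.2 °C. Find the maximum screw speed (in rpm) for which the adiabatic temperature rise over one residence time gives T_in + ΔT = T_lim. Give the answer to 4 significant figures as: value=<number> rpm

value=21.58 rpm

Convert throughput: Q = 163.8 kg/h = 163.8/3600 = 0.0455 kg/s
Mean residence time: t_res = M/Q_s = 12.10 kg / 0.0455 kg/s = 265.934 s
D = 97.0 mm = 0.097 m;  h = 6.74 mm = 0.00674 m
Allowable rise: ΔT_a = T_lim − T_in = 286.2 − 244.5 = 41.7 K
γ̇_max² = ΔT_a·ρ·cp / (η·t_res) = [41.7 × 944 × 1919] / [1074 × 265.934] = 264.487 s⁻²
Take the square root: γ̇_max = √(264.487) = 16.2631 s⁻¹
N_max = γ̇_max h / (πD) = 16.2631·0.00674/(π·0.097) = 0.3597 rev/s → ×60 = 21.582 rpm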